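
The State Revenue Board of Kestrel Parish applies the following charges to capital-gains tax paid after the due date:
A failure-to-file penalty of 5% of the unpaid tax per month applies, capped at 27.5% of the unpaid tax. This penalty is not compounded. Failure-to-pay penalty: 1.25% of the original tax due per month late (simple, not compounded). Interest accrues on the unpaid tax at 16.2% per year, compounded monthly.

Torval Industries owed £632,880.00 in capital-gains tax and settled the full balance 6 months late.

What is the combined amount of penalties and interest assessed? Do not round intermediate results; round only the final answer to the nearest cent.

Failure-to-file: 6 × 5% × £632,880.00 = £189,864.00, capped at 27.5% × £632,880.00 = £174,042.00
Failure-to-pay penalty: 6 × 1.25% × £632,880.00 = £47,466.00
Interest (16.2%/yr ÷ 12 = 1.35%/month): £632,880.00 × ((1 + 0.0135)^6 − 1) = £53,024.8752…
Penalties + interest = £221,508.0000 + £53,024.8752… = £274,532.88

£274,532.88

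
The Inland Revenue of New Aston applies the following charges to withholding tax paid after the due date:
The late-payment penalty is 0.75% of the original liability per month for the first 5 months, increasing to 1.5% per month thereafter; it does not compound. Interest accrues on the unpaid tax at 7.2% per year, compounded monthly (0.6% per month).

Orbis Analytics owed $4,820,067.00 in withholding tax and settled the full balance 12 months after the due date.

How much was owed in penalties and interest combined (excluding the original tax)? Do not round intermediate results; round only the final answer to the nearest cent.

Penalty, months 1–5: 5 × 0.75% × $4,820,067.00 = $180,752.51…
Penalty, months 6–12: 7 × 1.5% × $4,820,067.00 = $506,107.04…
Interest: $4,820,067.00 × ((1 + 0.006)^12 − 1) = $4,820,067.00 × 0.0744242… = $358,729.4748…
Penalties + interest = $686,859.5475 + $358,729.4748… = $1,045,589.02

$1,045,589.02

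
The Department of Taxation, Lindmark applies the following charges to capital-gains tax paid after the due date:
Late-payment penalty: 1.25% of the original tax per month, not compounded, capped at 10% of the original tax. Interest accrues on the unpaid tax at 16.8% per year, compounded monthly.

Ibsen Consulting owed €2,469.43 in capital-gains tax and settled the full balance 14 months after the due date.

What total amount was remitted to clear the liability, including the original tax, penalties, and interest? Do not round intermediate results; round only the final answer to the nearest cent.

Penalty (uncapped): 14 × 1.25% × €2,469.43 = €432.15…; cap = 10% × €2,469.43 = €246.94… → penalty = €246.94…
Interest (16.8%/yr ÷ 12 = 1.4%/month): €2,469.43 × ((1 + 0.014)^14 − 1) = €530.6172…
Total = €2,469.43 + €246.9430 + €530.6172… = €3,246.99

€3,246.99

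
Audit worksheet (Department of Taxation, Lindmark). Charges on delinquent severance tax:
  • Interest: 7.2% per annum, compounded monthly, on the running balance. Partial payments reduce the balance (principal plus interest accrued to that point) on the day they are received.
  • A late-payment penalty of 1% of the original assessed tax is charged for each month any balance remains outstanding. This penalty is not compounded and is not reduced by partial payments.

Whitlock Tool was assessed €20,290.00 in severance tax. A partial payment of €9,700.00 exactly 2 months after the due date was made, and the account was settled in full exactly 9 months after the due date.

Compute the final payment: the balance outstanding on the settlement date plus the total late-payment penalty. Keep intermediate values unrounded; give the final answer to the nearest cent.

Monthly rate = 7.2% ÷ 12 = 0.6%
Balance at month 2: €20,290.0000 × (1 + 0.006)^2 = €20,534.2104…
After €9,700.00 payment: €20,534.2104… − €9,700.00 = €10,834.2104…
Balance at month 9: €10,834.2104… × (1 + 0.006)^7 = €11,297.5203…
Penalty: 9 × 1% × €20,290.00 = €1,826.10
Final settlement = outstanding balance + penalty = €11,297.5203… + €1,826.10 = €13,123.62

€13,123.62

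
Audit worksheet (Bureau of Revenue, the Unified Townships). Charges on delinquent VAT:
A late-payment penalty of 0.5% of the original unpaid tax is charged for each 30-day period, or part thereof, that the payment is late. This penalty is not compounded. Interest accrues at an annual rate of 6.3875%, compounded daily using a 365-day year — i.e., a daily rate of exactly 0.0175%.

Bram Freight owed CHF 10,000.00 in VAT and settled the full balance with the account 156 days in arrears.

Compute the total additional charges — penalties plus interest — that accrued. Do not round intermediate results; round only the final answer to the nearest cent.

CHF 576.74

Penalty periods: ⌈156/30⌉ = 6; penalty = 6 × 0.5% × CHF 10,000.00 = CHF 300.00
Interest: CHF 10,000.00 × ((1 + 0.000175)^156 − 1) = CHF 10,000.00 × 0.02767360… = CHF 276.7360…
Penalties + interest = CHF 300.0000 + CHF 276.7360… = CHF 576.74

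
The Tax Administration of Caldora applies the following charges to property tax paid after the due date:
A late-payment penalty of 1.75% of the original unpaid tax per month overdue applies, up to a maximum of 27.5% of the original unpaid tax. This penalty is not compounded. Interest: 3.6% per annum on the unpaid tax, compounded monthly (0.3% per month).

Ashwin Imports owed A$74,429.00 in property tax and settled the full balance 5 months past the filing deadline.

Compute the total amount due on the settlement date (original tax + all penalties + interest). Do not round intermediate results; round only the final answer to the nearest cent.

A$82,064.69

Penalty: 5 × 1.75% × A$74,429.00 = A$6,512.54… (below the 27.5% cap of A$20,467.98…)
Interest: A$74,429.00 × ((1 + 0.003)^5 − 1) = A$74,429.00 × 0.0150903… = A$1,123.1537…
Total = A$74,429.00 + A$6,512.5375 + A$1,123.1537… = A$82,064.69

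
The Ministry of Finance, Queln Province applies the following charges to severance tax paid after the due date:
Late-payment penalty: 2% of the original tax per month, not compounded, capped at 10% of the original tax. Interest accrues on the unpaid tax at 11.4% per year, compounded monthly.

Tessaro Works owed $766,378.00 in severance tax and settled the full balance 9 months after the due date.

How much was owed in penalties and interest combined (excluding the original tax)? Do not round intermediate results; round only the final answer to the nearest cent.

$144,709.07

Penalty (uncapped): 9 × 2% × $766,378.00 = $137,948.04; cap = 10% × $766,378.00 = $76,637.80 → penalty = $76,637.80
Interest (11.4%/yr ÷ 12 = 0.95%/month): $766,378.00 × ((1 + 0.0095)^9 − 1) = $68,071.2693…
Penalties + interest = $76,637.8000 + $68,071.2693… = $144,709.07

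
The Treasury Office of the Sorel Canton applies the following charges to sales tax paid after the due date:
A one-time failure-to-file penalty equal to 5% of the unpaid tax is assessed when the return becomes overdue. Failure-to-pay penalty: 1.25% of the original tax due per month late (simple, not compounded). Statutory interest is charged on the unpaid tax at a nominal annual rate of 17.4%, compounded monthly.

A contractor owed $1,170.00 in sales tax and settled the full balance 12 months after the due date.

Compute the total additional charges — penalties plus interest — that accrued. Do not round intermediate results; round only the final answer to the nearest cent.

Failure-to-file penalty: 5% × $1,170.00 = $58.50
Failure-to-pay penalty = 1.25% × $1,170.00 × 12 mo = $175.50
Interest (17.4%/yr ÷ 12 = 1.45%/month): $1,170.00 × ((1 + 0.0145)^12 − 1) = $220.6264…
Penalties + interest = $234.0000 + $220.6264… = $454.63

$454.63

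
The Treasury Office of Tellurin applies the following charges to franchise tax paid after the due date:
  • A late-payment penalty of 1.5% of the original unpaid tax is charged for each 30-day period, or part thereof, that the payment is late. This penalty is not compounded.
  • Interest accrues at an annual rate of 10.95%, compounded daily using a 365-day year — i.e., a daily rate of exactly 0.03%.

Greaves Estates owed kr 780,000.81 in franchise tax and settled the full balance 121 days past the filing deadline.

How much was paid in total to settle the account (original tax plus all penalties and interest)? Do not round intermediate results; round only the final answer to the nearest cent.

Penalty periods: ⌈121/30⌉ = 5; penalty = 5 × 1.5% × kr 780,000.81 = kr 58,500.06…
Interest: kr 780,000.81 × ((1 + 0.0003)^121 − 1) = kr 780,000.81 × 0.03696124… = kr 28,829.8009…
Total = kr 780,000.81 + kr 58,500.0608… + kr 28,829.8009… = kr 867,330.67

kr 867,330.67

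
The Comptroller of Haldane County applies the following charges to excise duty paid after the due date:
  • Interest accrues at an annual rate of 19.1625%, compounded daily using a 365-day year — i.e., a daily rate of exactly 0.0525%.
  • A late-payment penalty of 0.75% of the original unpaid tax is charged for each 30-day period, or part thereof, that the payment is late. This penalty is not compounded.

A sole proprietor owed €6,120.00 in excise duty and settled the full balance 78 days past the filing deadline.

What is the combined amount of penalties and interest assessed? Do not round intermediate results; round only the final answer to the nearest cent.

€393.45

Penalty periods: ⌈78/30⌉ = 3; penalty = 3 × 0.75% × €6,120.00 = €137.70
Interest: €6,120.00 × ((1 + 0.000525)^78 − 1) = €6,120.00 × 0.04178882… = €255.7476…
Penalties + interest = €137.7000 + €255.7476… = €393.45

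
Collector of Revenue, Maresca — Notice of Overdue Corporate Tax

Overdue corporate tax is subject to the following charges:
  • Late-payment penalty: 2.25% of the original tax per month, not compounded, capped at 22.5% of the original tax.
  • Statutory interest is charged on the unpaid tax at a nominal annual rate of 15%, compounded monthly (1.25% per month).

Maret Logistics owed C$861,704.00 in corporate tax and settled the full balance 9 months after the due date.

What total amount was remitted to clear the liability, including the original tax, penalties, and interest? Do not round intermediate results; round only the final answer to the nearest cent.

Penalty: 9 × 2.25% × C$861,704.00 = C$174,495.06 (below the 22.5% cap of C$193,883.40)
Interest: C$861,704.00 × ((1 + 0.0125)^9 − 1) = C$861,704.00 × 0.1182922… = C$101,932.8425…
Total = C$861,704.00 + C$174,495.0600 + C$101,932.8425… = C$1,138,131.90

C$1,138,131.90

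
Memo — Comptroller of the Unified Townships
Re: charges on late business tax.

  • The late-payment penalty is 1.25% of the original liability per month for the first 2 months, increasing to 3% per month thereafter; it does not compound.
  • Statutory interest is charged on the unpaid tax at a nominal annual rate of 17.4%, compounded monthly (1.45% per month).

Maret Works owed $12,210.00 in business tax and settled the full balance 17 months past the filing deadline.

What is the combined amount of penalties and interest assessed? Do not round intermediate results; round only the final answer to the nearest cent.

$9,185.29

Penalty, months 1–2: 2 × 1.25% × $12,210.00 = $305.25
Penalty, months 3–17: 15 × 3% × $12,210.00 = $5,494.50
Interest: $12,210.00 × ((1 + 0.0145)^17 − 1) = $12,210.00 × 0.2772764… = $3,385.5443…
Penalties + interest = $5,799.7500 + $3,385.5443… = $9,185.29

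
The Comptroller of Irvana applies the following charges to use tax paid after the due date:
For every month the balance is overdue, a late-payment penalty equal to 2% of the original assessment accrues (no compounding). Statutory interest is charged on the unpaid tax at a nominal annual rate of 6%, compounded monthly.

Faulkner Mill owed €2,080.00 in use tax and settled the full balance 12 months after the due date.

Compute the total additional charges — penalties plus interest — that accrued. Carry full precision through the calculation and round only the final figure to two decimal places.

Late-payment penalty = 2% × €2,080.00 × 12 mo = €499.20
Interest (6%/yr ÷ 12 = 0.5%/month): €2,080.00 × ((1 + 0.005)^12 − 1) = €128.2898…
Penalties + interest = €499.2000 + €128.2898… = €627.49

€627.49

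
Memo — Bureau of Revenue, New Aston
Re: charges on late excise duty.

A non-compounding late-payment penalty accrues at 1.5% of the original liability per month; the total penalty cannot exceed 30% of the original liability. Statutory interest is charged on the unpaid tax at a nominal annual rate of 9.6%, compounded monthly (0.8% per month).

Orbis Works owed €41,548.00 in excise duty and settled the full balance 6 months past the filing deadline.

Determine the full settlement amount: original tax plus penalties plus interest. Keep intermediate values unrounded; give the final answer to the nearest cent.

Penalty: 6 × 1.5% × €41,548.00 = €3,739.32 (below the 30% cap of €12,464.40)
Interest: €41,548.00 × ((1 + 0.008)^6 − 1) = €41,548.00 × 0.0489703… = €2,034.6181…
Total = €41,548.00 + €3,739.3200 + €2,034.6181… = €47,321.94

€47,321.94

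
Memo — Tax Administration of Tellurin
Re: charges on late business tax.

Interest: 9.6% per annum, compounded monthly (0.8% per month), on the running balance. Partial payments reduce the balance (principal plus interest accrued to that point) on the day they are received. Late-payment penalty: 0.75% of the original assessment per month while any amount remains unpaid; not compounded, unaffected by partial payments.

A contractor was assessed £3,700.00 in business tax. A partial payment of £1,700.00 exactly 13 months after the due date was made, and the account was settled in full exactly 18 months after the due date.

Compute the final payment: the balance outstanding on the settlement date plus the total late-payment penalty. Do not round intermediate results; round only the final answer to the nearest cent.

Balance at month 13: £3,700.0000 × (1 + 0.008)^13 = £4,103.8232…
After £1,700.00 payment: £4,103.8232… − £1,700.00 = £2,403.8232…
Balance at month 18: £2,403.8232… × (1 + 0.008)^5 = £2,501.5269…
Penalty: 18 × 0.75% × £3,700.00 = £499.50
Final settlement = outstanding balance + penalty = £2,501.5269… + £499.50 = £3,001.03

£3,001.03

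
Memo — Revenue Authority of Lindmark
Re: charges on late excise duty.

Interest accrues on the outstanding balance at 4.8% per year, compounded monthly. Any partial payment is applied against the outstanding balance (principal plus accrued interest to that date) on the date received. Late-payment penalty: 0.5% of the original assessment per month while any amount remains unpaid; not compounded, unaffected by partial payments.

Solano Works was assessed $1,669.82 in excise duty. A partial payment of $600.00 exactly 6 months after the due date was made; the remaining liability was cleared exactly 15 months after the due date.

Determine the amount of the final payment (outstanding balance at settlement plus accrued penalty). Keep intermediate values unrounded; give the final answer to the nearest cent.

$1,276.15

Monthly rate = 4.8% ÷ 12 = 0.4%
Balance at month 6: $1,669.8200 × (1 + 0.004)^6 = $1,710.2986…
After $600.00 payment: $1,710.2986… − $600.00 = $1,110.2986…
Balance at month 15: $1,110.2986… × (1 + 0.004)^9 = $1,150.9149…
Penalty: 15 × 0.5% × $1,669.82 = $125.24…
Final settlement = outstanding balance + penalty = $1,150.9149… + $125.24… = $1,276.15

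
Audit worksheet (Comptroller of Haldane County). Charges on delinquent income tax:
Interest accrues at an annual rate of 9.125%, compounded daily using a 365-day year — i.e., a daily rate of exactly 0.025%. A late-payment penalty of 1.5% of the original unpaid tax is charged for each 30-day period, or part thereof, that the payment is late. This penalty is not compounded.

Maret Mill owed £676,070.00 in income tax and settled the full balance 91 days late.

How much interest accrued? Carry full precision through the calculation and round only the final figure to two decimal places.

£15,554.91

Interest: £676,070.00 × ((1 + 0.00025)^91 − 1) = £676,070.00 × 0.02300785… = £15,554.9146…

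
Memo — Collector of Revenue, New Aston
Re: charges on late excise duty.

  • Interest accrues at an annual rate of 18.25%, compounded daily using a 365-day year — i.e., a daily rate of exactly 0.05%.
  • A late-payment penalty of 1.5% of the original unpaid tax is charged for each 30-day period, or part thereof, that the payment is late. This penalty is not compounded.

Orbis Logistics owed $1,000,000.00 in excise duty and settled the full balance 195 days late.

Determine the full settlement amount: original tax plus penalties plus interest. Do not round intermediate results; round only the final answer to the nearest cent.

Penalty periods: ⌈195/30⌉ = 7; penalty = 7 × 1.5% × $1,000,000.00 = $105,000.00
Interest: $1,000,000.00 × ((1 + 0.0005)^195 − 1) = $1,000,000.00 × 0.10238458… = $102,384.5796…
Total = $1,000,000.00 + $105,000.0000 + $102,384.5796… = $1,207,384.58

$1,207,384.58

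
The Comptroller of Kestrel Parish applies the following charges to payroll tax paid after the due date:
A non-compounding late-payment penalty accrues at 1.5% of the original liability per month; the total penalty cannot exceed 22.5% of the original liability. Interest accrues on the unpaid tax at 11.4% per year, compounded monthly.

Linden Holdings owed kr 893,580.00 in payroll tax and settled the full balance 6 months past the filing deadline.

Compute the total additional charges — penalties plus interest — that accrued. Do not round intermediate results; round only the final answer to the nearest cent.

Penalty: 6 × 1.5% × kr 893,580.00 = kr 80,422.20 (below the 22.5% cap of kr 201,055.50)
Interest (11.4%/yr ÷ 12 = 0.95%/month): kr 893,580.00 × ((1 + 0.0095)^6 − 1) = kr 52,159.1762…
Penalties + interest = kr 80,422.2000 + kr 52,159.1762… = kr 132,581.38

kr 132,581.38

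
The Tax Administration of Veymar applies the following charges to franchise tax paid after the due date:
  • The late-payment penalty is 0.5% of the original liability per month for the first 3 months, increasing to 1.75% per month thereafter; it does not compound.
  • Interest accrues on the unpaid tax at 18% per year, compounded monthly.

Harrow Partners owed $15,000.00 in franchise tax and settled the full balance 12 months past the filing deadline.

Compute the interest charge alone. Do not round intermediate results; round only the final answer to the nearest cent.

Interest (18%/yr ÷ 12 = 1.5%/month): $15,000.00 × ((1 + 0.015)^12 − 1) = $2,934.2726…

$2,934.27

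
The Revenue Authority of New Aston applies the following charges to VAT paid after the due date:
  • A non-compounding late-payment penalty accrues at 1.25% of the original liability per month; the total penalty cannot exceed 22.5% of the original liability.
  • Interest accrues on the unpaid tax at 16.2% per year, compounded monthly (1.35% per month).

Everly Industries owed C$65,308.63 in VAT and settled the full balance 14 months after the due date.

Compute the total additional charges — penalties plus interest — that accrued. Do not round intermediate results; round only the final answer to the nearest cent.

C$24,916.19

Penalty: 14 × 1.25% × C$65,308.63 = C$11,429.01… (below the 22.5% cap of C$14,694.44…)
Interest: C$65,308.63 × ((1 + 0.0135)^14 − 1) = C$65,308.63 × 0.2065145… = C$13,487.1785…
Penalties + interest = C$11,429.0103… + C$13,487.1785… = C$24,916.19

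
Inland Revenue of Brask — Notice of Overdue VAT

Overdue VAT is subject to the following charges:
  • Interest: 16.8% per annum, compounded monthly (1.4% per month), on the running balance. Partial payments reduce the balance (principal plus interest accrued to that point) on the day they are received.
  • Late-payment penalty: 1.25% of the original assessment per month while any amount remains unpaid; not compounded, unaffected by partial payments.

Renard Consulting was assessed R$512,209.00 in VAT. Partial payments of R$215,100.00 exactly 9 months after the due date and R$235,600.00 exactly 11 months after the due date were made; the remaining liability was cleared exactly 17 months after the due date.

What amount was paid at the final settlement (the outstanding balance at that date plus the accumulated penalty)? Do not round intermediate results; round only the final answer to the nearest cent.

Balance at month 9: R$512,209.0000 × (1 + 0.014)^9 = R$580,482.0572…
After R$215,100.00 payment: R$580,482.0572… − R$215,100.00 = R$365,382.0572…
Balance at month 11: R$365,382.0572… × (1 + 0.014)^2 = R$375,684.3697…
After R$235,600.00 payment: R$375,684.3697… − R$235,600.00 = R$140,084.3697…
Balance at month 17: R$140,084.3697… × (1 + 0.014)^6 = R$152,271.0738…
Penalty: 17 × 1.25% × R$512,209.00 = R$108,844.41…
Final settlement = outstanding balance + penalty = R$152,271.0738… + R$108,844.41… = R$261,115.49

R$261,115.49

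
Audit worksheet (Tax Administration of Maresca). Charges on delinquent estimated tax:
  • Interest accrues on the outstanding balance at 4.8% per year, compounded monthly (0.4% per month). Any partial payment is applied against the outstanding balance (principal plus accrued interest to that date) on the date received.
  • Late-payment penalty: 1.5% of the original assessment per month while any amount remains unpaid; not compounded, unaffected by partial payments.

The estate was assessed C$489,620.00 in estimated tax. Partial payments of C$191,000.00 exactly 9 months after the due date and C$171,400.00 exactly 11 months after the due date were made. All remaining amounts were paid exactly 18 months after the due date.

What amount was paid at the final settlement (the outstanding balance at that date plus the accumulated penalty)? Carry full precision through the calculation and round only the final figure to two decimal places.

C$284,050.36

Balance at month 9: C$489,620.0000 × (1 + 0.004)^9 = C$507,530.9892…
After C$191,000.00 payment: C$507,530.9892… − C$191,000.00 = C$316,530.9892…
Balance at month 11: C$316,530.9892… × (1 + 0.004)^2 = C$319,068.3016…
After C$171,400.00 payment: C$319,068.3016… − C$171,400.00 = C$147,668.3016…
Balance at month 18: C$147,668.3016… × (1 + 0.004)^7 = C$151,852.9627…
Penalty: 18 × 1.5% × C$489,620.00 = C$132,197.40
Final settlement = outstanding balance + penalty = C$151,852.9627… + C$132,197.40 = C$284,050.36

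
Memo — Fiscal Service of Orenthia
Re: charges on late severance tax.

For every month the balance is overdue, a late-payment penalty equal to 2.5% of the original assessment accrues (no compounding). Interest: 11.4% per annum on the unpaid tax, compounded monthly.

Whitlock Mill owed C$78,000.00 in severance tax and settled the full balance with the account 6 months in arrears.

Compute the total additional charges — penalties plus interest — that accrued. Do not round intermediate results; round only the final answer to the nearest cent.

Late-payment penalty = 2.5% × C$78,000.00 × 6 mo = C$11,700.00
Interest (11.4%/yr ÷ 12 = 0.95%/month): C$78,000.00 × ((1 + 0.0095)^6 − 1) = C$4,552.9396…
Penalties + interest = C$11,700.0000 + C$4,552.9396… = C$16,252.94

C$16,252.94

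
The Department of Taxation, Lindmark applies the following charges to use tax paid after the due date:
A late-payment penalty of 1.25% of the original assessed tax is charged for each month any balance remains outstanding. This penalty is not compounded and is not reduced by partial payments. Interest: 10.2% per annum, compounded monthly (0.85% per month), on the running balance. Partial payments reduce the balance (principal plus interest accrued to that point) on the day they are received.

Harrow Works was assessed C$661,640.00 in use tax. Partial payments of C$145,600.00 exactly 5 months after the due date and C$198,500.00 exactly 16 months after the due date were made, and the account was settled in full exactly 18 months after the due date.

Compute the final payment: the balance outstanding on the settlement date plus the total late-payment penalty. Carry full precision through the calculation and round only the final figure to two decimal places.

C$554,971.95

Balance at month 5: C$661,640.0000 × (1 + 0.0085)^5 = C$690,241.8155…
After C$145,600.00 payment: C$690,241.8155… − C$145,600.00 = C$544,641.8155…
Balance at month 16: C$544,641.8155… × (1 + 0.0085)^11 = C$597,786.2340…
After C$198,500.00 payment: C$597,786.2340… − C$198,500.00 = C$399,286.2340…
Balance at month 18: C$399,286.2340… × (1 + 0.0085)^2 = C$406,102.9484…
Penalty: 18 × 1.25% × C$661,640.00 = C$148,869.00
Final settlement = outstanding balance + penalty = C$406,102.9484… + C$148,869.00 = C$554,971.95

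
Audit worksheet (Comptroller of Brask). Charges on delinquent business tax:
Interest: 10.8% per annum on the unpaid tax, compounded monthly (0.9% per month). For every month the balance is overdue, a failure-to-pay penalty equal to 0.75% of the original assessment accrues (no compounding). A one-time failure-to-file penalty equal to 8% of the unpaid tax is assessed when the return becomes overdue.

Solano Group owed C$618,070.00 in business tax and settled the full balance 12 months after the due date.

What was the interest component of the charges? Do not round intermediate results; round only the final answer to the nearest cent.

C$70,156.92

Interest: C$618,070.00 × ((1 + 0.009)^12 − 1) = C$618,070.00 × 0.1135097… = C$70,156.9248…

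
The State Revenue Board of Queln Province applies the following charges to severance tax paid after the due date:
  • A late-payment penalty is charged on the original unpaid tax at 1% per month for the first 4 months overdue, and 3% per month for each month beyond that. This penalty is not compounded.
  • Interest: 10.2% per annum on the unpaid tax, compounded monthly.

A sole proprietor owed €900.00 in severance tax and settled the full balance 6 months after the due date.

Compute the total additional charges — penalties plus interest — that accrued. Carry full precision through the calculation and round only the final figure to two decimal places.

Penalty, months 1–4: 4 × 1% × €900.00 = €36.00
Penalty, months 5–6: 2 × 3% × €900.00 = €54.00
Interest (10.2%/yr ÷ 12 = 0.85%/month): €900.00 × ((1 + 0.0085)^6 − 1) = €46.8865…
Penalties + interest = €90.0000 + €46.8865… = €136.89

€136.89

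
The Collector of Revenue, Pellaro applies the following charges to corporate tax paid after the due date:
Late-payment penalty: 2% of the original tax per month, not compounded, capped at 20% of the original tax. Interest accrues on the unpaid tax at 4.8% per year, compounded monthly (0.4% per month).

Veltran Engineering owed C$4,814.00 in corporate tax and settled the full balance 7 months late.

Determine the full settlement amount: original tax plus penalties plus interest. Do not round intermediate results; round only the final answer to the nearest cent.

Penalty: 7 × 2% × C$4,814.00 = C$673.96 (below the 20% cap of C$962.80)
Interest: C$4,814.00 × ((1 + 0.004)^7 − 1) = C$4,814.00 × 0.0283382… = C$136.4203…
Total = C$4,814.00 + C$673.9600 + C$136.4203… = C$5,624.38

C$5,624.38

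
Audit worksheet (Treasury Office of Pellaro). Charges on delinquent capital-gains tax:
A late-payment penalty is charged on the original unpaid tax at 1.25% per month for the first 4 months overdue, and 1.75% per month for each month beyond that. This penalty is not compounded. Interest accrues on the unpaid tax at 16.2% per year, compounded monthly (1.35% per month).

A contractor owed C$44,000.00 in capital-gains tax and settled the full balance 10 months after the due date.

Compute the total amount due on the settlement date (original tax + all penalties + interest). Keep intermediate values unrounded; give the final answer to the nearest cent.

C$57,134.16

Penalty, months 1–4: 4 × 1.25% × C$44,000.00 = C$2,200.00
Penalty, months 5–10: 6 × 1.75% × C$44,000.00 = C$4,620.00
Interest: C$44,000.00 × ((1 + 0.0135)^10 − 1) = C$44,000.00 × 0.1435036… = C$6,314.1577…
Total = C$44,000.00 + C$6,820.0000 + C$6,314.1577… = C$57,134.16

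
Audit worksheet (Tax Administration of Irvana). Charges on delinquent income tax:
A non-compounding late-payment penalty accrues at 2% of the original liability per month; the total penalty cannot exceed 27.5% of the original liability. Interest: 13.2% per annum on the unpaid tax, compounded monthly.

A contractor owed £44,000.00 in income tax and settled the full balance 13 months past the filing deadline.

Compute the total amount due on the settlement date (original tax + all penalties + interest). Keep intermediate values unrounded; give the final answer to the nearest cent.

£62,164.49

Penalty: 13 × 2% × £44,000.00 = £11,440.00 (below the 27.5% cap of £12,100.00)
Interest (13.2%/yr ÷ 12 = 1.1%/month): £44,000.00 × ((1 + 0.011)^13 − 1) = £6,724.4912…
Total = £44,000.00 + £11,440.0000 + £6,724.4912… = £62,164.49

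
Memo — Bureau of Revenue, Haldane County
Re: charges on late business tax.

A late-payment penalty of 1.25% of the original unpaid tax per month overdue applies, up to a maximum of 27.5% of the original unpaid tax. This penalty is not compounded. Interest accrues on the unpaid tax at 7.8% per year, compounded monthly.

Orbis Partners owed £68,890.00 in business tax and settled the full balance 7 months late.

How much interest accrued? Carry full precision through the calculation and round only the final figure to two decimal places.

£3,196.28

Interest (7.8%/yr ÷ 12 = 0.65%/month): £68,890.00 × ((1 + 0.0065)^7 − 1) = £3,196.2841…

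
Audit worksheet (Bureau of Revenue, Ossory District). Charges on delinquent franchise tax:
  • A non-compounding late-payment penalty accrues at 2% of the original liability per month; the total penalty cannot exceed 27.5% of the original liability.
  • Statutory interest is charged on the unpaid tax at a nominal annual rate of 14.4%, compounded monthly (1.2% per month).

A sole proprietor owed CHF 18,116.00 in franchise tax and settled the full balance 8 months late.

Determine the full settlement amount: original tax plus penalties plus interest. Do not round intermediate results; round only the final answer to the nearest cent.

CHF 22,828.52

Penalty: 8 × 2% × CHF 18,116.00 = CHF 2,898.56 (below the 27.5% cap of CHF 4,981.90)
Interest: CHF 18,116.00 × ((1 + 0.012)^8 − 1) = CHF 18,116.00 × 0.1001302… = CHF 1,813.9593…
Total = CHF 18,116.00 + CHF 2,898.5600 + CHF 1,813.9593… = CHF 22,828.52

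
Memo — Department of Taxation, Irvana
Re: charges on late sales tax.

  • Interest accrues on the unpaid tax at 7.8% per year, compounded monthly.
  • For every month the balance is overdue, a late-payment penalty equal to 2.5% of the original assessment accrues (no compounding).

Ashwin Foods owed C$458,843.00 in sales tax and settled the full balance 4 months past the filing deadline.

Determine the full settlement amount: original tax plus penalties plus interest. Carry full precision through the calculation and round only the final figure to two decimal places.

Late-payment penalty = 2.5% × C$458,843.00 × 4 mo = C$45,884.30
Interest (7.8%/yr ÷ 12 = 0.65%/month): C$458,843.00 × ((1 + 0.0065)^4 − 1) = C$12,046.7396…
Total = C$458,843.00 + C$45,884.3000 + C$12,046.7396… = C$516,774.04

C$516,774.04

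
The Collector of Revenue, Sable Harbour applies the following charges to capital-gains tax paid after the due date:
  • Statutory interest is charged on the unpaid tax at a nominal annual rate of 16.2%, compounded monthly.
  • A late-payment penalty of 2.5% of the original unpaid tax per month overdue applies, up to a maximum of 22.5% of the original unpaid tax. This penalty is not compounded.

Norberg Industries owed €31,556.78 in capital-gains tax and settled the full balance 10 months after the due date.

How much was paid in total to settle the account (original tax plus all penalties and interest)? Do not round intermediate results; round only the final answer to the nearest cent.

Penalty (uncapped): 10 × 2.5% × €31,556.78 = €7,889.20…; cap = 22.5% × €31,556.78 = €7,100.28… → penalty = €7,100.28…
Interest (16.2%/yr ÷ 12 = 1.35%/month): €31,556.78 × ((1 + 0.0135)^10 − 1) = €4,528.5110…
Total = €31,556.78 + €7,100.2755 + €4,528.5110… = €43,185.57

€43,185.57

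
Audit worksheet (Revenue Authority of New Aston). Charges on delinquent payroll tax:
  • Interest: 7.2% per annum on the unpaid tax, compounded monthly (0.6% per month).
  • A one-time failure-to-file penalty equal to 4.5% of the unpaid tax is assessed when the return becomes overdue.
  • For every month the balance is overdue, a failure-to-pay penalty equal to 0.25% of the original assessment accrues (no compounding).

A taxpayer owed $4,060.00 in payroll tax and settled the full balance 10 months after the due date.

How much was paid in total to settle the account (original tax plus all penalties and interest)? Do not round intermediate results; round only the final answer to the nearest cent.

Failure-to-file penalty: 4.5% × $4,060.00 = $182.70
Failure-to-pay penalty = 0.25% × $4,060.00 × 10 mo = $101.50
Interest: $4,060.00 × ((1 + 0.006)^10 − 1) = $4,060.00 × 0.0616462… = $250.2835…
Total = $4,060.00 + $284.2000 + $250.2835… = $4,594.48

$4,594.48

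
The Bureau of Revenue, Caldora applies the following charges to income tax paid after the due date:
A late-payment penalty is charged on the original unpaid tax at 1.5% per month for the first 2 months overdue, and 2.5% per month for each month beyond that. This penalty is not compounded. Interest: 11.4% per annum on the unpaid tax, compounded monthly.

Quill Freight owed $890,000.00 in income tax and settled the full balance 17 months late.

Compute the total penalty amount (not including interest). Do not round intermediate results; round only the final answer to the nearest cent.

$360,450.00

Penalty, months 1–2: 2 × 1.5% × $890,000.00 = $26,700.00
Penalty, months 3–17: 15 × 2.5% × $890,000.00 = $333,750.00
Total penalty = $26,700.00 + $333,750.00 = $360,450.00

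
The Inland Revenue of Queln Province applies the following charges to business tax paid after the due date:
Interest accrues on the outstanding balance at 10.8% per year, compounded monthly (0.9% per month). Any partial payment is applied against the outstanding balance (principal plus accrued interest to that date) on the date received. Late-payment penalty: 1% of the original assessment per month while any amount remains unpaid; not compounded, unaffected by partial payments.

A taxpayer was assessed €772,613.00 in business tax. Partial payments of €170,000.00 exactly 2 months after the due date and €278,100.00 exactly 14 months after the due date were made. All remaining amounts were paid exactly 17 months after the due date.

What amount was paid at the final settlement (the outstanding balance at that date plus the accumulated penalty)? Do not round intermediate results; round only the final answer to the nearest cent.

€550,943.18

Balance at month 2: €772,613.0000 × (1 + 0.009)^2 = €786,582.6157…
After €170,000.00 payment: €786,582.6157… − €170,000.00 = €616,582.6157…
Balance at month 14: €616,582.6157… × (1 + 0.009)^12 = €686,570.7079…
After €278,100.00 payment: €686,570.7079… − €278,100.00 = €408,470.7079…
Balance at month 17: €408,470.7079… × (1 + 0.009)^3 = €419,598.9732…
Penalty: 17 × 1% × €772,613.00 = €131,344.21
Final settlement = outstanding balance + penalty = €419,598.9732… + €131,344.21 = €550,943.18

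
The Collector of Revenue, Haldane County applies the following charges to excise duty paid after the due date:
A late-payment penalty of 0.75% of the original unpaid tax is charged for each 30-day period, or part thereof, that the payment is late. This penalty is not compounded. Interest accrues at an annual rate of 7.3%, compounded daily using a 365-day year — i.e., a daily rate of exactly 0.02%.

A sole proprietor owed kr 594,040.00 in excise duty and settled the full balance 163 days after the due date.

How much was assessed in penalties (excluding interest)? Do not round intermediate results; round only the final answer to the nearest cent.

kr 26,731.80

Penalty periods: ⌈163/30⌉ = 6; penalty = 6 × 0.75% × kr 594,040.00 = kr 26,731.80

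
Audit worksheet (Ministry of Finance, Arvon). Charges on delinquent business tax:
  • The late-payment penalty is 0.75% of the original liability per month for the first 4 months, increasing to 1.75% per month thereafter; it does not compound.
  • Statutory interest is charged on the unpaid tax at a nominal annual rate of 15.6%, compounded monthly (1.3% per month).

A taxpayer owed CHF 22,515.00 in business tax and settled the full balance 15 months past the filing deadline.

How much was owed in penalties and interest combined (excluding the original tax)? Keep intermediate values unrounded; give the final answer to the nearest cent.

Penalty, months 1–4: 4 × 0.75% × CHF 22,515.00 = CHF 675.45
Penalty, months 5–15: 11 × 1.75% × CHF 22,515.00 = CHF 4,334.14…
Interest: CHF 22,515.00 × ((1 + 0.013)^15 − 1) = CHF 22,515.00 × 0.2137848… = CHF 4,813.3639…
Penalties + interest = CHF 5,009.5875 + CHF 4,813.3639… = CHF 9,822.95

CHF 9,822.95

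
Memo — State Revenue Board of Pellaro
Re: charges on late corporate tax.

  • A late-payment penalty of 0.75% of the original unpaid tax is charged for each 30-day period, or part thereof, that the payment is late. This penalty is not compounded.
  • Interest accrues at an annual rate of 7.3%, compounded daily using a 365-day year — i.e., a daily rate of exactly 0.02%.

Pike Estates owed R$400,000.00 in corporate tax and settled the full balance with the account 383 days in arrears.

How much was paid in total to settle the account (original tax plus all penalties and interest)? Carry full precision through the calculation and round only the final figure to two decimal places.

R$470,840.75

Penalty periods: ⌈383/30⌉ = 13; penalty = 13 × 0.75% × R$400,000.00 = R$39,000.00
Interest: R$400,000.00 × ((1 + 0.0002)^383 − 1) = R$400,000.00 × 0.07960188… = R$31,840.7509…
Total = R$400,000.00 + R$39,000.0000 + R$31,840.7509… = R$470,840.75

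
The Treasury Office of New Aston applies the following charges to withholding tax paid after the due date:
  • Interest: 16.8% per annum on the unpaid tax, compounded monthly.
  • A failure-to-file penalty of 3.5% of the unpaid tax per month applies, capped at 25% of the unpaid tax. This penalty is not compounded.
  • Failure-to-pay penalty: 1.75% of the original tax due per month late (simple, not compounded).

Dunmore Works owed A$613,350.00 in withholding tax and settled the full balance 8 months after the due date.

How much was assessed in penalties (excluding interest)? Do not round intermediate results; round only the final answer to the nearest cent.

A$239,206.50

Failure-to-file: 8 × 3.5% × A$613,350.00 = A$171,738.00, capped at 25% × A$613,350.00 = A$153,337.50
Failure-to-pay penalty: 8 × 1.75% × A$613,350.00 = A$85,869.00
Total penalty = A$153,337.50 + A$85,869.00 = A$239,206.50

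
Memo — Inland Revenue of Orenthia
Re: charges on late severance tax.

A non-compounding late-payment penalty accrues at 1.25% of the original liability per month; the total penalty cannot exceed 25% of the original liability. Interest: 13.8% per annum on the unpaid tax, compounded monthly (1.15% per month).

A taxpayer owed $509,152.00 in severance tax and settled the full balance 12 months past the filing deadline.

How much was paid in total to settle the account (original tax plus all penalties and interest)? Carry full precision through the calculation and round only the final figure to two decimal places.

$660,406.76

Penalty: 12 × 1.25% × $509,152.00 = $76,372.80 (below the 25% cap of $127,288.00)
Interest: $509,152.00 × ((1 + 0.0115)^12 − 1) = $509,152.00 × 0.1470719… = $74,881.9579…
Total = $509,152.00 + $76,372.8000 + $74,881.9579… = $660,406.76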